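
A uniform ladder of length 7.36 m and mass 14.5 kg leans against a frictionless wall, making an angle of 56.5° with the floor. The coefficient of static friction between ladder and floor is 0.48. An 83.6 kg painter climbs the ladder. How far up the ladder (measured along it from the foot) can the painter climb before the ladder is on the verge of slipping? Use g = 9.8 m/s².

d ≈ 5.62 m

Sum moments about the foot of the ladder (the floor normal and friction both act there and drop out).
Ladder weight 14.5×9.8 = 142.1 N acts at 3.68 m along the ladder; its horizontal arm is 3.68·cos56.5° = 2.031 m → τ = 288.6 N·m clockwise.
Painter weight 83.6×9.8 = 819.3 N at distance d → arm d·cos56.5° → τ = 819.3·d·0.5519 clockwise.
Wall normal N at the top has arm L sinθ = 6.137 m counterclockwise, so Στ = 0 gives N·6.137 = 288.6 + 452.2·d.
ΣFy = 0 ⇒ N_floor = 961.4 N, so the maximum friction is μ_s·N_floor = 0.48×961.4 = 461.5 N. ΣFx = 0 ⇒ N_wall = f, so at the slipping point N = 461.5 N.
Substituting: 461.5×6.137 = 288.6 + 452.2·d ⇒ d = (2832 − 288.6) / 452.2 = 5.62 m.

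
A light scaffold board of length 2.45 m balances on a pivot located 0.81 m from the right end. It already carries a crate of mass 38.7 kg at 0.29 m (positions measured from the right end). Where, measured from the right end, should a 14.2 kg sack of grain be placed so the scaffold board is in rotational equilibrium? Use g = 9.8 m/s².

x ≈ 2.23 m from the right end

About the pivot (at 0.81 m from the right end):
Crate: 38.7 × 9.8 = 379.3 N down at 0.29 m → arm 0.52 m, τ = 379.3 × 0.52 = 197.2 N·m clockwise.
Net moment of existing loads = 197.2 N·m clockwise.
The sack of grain weighs 14.2 × 9.8 = 139.2 N and must supply an equal counterclockwise moment, so its lever arm about the pivot is 197.2 / 139.2 = 1.42 m.
That puts it at 0.81 + 1.42 = 2.23 m from the right end.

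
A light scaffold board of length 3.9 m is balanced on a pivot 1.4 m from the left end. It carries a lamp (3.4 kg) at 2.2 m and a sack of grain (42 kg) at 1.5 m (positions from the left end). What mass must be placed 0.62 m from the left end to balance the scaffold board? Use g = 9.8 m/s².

m ≈ 8.87 kg

Taking torques about the pivot (at 1.4 m from the left end):
Lamp: 3.4 × 9.8 = 33.32 N down at 2.2 m → arm 0.8 m, τ = 33.32 × 0.8 = 26.66 N·m clockwise.
Sack of grain: 42 × 9.8 = 411.6 N down at 1.5 m → arm 0.1 m, τ = 411.6 × 0.1 = 41.16 N·m clockwise.
Net moment of known loads = 67.82 N·m clockwise.
An unknown mass m at 0.62 m has arm 0.78 m; its moment is m·g·0.78 counterclockwise.
Balancing moments: m × 9.8 × 0.78 = 67.82, giving m = 67.82 / (9.8 × 0.78) = 8.87 kg.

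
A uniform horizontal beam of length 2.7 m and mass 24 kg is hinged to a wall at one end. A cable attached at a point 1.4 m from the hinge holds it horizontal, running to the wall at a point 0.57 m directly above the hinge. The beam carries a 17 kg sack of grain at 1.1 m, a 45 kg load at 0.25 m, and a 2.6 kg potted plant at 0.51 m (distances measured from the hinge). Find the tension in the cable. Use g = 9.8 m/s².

T ≈ 1180 N

Choose the hinge as the axis so the unknown hinge reaction has zero arm there.
Beam weight: 24 × 9.8 = 235.2 N down at 1.35 m → arm 1.35 m, τ = 235.2 × 1.35 = 317.5 N·m clockwise.
Sack of grain: 17 × 9.8 = 166.6 N down at 1.1 m → arm 1.1 m, τ = 166.6 × 1.1 = 183.3 N·m clockwise.
Load: 45 × 9.8 = 441 N down at 0.25 m → arm 0.25 m, τ = 441 × 0.25 = 110.2 N·m clockwise.
Potted plant: 2.6 × 9.8 = 25.48 N down at 0.51 m → arm 0.51 m, τ = 25.48 × 0.51 = 12.99 N·m clockwise.
Total clockwise load moment = 624 N·m.
The cable tension T acts at 1.4 m; only its component perpendicular to the beam, T sinθ, produces torque. sinθ = h/√(h²+d²) = 0.57/√(0.57²+1.4²) = 0.3771.
Balancing moments: T × 1.4 × 0.3771 = 624, giving T = 624 / 0.5279 = 1180 N.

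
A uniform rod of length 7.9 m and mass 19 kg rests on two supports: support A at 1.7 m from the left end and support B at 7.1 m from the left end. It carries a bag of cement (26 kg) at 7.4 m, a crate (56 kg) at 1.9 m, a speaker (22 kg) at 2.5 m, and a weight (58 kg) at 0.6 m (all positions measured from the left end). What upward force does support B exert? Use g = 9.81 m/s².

Taking torques about support A:
Beam weight: 19 × 9.81 = 186.4 N down at 3.95 m → arm 2.25 m, τ = 186.4 × 2.25 = 419.4 N·m clockwise.
Bag of cement: 26 × 9.81 = 255.1 N down at 7.4 m → arm 5.7 m, τ = 255.1 × 5.7 = 1454 N·m clockwise.
Crate: 56 × 9.81 = 549.4 N down at 1.9 m → arm 0.2 m, τ = 549.4 × 0.2 = 109.9 N·m clockwise.
Speaker: 22 × 9.81 = 215.8 N down at 2.5 m → arm 0.8 m, τ = 215.8 × 0.8 = 172.6 N·m clockwise.
Weight: 58 × 9.81 = 569 N down at 0.6 m → arm 1.1 m, τ = 569 × 1.1 = 625.9 N·m counterclockwise.
Net load moment about support A = 1530 N·m clockwise.
Reaction R at support B is upward at 7.1 m, arm 5.4 m → moment R × 5.4 counterclockwise.
Setting net torque to zero: R × 5.4 = 1530 → R = 283 N.

R_B ≈ 283 N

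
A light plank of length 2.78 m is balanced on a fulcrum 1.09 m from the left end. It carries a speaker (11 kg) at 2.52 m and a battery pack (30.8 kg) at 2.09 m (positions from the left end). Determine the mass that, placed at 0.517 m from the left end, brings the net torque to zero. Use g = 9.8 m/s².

m ≈ 81.2 kg

About the fulcrum (at 1.09 m from the left end):
Speaker: 11 × 9.8 = 107.8 N down at 2.52 m → arm 1.43 m, τ = 107.8 × 1.43 = 154.2 N·m clockwise.
Battery pack: 30.8 × 9.8 = 301.8 N down at 2.09 m → arm 1 m, τ = 301.8 × 1 = 301.8 N·m clockwise.
Net moment of known loads = 456 N·m clockwise.
An unknown mass m at 0.517 m has arm 0.573 m; its moment is m·g·0.573 counterclockwise.
Στ = 0 ⇒ m × 9.8 × 0.573 = 456 ⇒ m = 456 / (9.8 × 0.573) = 81.2 kg.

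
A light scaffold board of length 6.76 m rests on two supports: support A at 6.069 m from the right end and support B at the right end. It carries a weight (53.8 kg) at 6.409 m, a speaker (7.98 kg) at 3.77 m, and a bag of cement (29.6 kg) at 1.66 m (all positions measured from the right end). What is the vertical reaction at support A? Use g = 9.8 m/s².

Choose support B as the axis so its reaction then has zero moment arm.
Weight: 53.8 × 9.8 = 527.2 N down at 6.409 m → arm 6.409 m, τ = 527.2 × 6.409 = 3379 N·m counterclockwise.
Speaker: 7.98 × 9.8 = 78.2 N down at 3.77 m → arm 3.77 m, τ = 78.2 × 3.77 = 294.8 N·m counterclockwise.
Bag of cement: 29.6 × 9.8 = 290.1 N down at 1.66 m → arm 1.66 m, τ = 290.1 × 1.66 = 481.6 N·m counterclockwise.
Net load moment about support B = 4155 N·m counterclockwise.
Reaction R at support A is upward at 6.069 m, arm 6.069 m → moment R × 6.069 clockwise.
For rotational equilibrium, R × 6.069 = 4155, so R = 685 N.

R_A ≈ 685 N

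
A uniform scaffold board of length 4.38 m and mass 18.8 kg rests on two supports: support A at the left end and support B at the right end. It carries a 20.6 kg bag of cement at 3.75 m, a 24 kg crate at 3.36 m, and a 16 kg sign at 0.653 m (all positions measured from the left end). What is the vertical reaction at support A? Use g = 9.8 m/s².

R_A ≈ 309 N

Choose support B as the axis so its reaction then has zero moment arm.
Beam weight: 18.8 × 9.8 = 184.2 N down at 2.19 m → arm 2.19 m, τ = 184.2 × 2.19 = 403.4 N·m counterclockwise.
Bag of cement: 20.6 × 9.8 = 201.9 N down at 3.75 m → arm 0.63 m, τ = 201.9 × 0.63 = 127.2 N·m counterclockwise.
Crate: 24 × 9.8 = 235.2 N down at 3.36 m → arm 1.02 m, τ = 235.2 × 1.02 = 239.9 N·m counterclockwise.
Sign: 16 × 9.8 = 156.8 N down at 0.653 m → arm 3.727 m, τ = 156.8 × 3.727 = 584.4 N·m counterclockwise.
Net load moment about support B = 1355 N·m counterclockwise.
Reaction R at support A is upward at 0 m, arm 4.38 m → moment R × 4.38 clockwise.
Balancing moments: R × 4.38 = 1355, giving R = 309 N.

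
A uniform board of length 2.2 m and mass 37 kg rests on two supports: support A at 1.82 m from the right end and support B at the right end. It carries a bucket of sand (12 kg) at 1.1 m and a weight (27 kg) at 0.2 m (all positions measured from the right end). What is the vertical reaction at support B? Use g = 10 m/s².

Sum moments about support A (its reaction then has zero moment arm).
Beam weight: 37 × 10 = 370 N down at 1.1 m → arm 0.72 m, τ = 370 × 0.72 = 266.4 N·m clockwise.
Bucket of sand: 12 × 10 = 120 N down at 1.1 m → arm 0.72 m, τ = 120 × 0.72 = 86.4 N·m clockwise.
Weight: 27 × 10 = 270 N down at 0.2 m → arm 1.62 m, τ = 270 × 1.62 = 437.4 N·m clockwise.
Net load moment about support A = 790.2 N·m clockwise.
Reaction R at support B is upward at 0 m, arm 1.82 m → moment R × 1.82 counterclockwise.
Στ = 0 ⇒ R × 1.82 = 790.2 ⇒ R = 434 N.

R_B ≈ 434 N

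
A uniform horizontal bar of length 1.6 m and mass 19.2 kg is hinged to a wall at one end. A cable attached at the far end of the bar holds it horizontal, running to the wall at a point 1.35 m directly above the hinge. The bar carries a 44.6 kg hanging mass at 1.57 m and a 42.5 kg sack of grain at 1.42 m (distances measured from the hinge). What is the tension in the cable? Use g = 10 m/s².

T ≈ 1410 N

Taking torques about the hinge:
Beam weight: 19.2 × 10 = 192 N down at 0.8 m → arm 0.8 m, τ = 192 × 0.8 = 153.6 N·m clockwise.
Hanging mass: 44.6 × 10 = 446 N down at 1.57 m → arm 1.57 m, τ = 446 × 1.57 = 700.2 N·m clockwise.
Sack of grain: 42.5 × 10 = 425 N down at 1.42 m → arm 1.42 m, τ = 425 × 1.42 = 603.5 N·m clockwise.
Total clockwise load moment = 1457 N·m.
The cable tension T acts at 1.6 m; only its component perpendicular to the bar, T sinθ, produces torque. sinθ = h/√(h²+d²) = 1.35/√(1.35²+1.6²) = 0.6449.
Στ = 0 ⇒ T × 1.6 × 0.6449 = 1457 ⇒ T = 1457 / 1.032 = 1410 N.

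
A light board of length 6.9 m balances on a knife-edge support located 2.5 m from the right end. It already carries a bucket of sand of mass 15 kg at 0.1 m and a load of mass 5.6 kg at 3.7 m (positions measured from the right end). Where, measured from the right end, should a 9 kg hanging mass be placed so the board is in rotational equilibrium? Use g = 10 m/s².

x ≈ 5.75 m from the right end

About the knife-edge support (at 2.5 m from the right end):
Bucket of sand: 15 × 10 = 150 N down at 0.1 m → arm 2.4 m, τ = 150 × 2.4 = 360 N·m clockwise.
Load: 5.6 × 10 = 56 N down at 3.7 m → arm 1.2 m, τ = 56 × 1.2 = 67.2 N·m counterclockwise.
Net moment of existing loads = 292.8 N·m clockwise.
The hanging mass weighs 9 × 10 = 90 N and must supply an equal counterclockwise moment, so its lever arm about the knife-edge support is 292.8 / 90 = 3.25 m.
That puts it at 2.5 + 3.25 = 5.75 m from the right end.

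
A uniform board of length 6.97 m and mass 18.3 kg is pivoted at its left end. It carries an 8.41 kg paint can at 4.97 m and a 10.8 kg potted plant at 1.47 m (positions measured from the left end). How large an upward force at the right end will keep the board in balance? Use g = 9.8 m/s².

Sum moments about the left end (the unknown pivot reaction has zero arm there).
Beam weight: 18.3 × 9.8 = 179.3 N down at 3.485 m → arm 3.485 m, τ = 179.3 × 3.485 = 624.9 N·m clockwise.
Paint can: 8.41 × 9.8 = 82.42 N down at 4.97 m → arm 4.97 m, τ = 82.42 × 4.97 = 409.6 N·m clockwise.
Potted plant: 10.8 × 9.8 = 105.8 N down at 1.47 m → arm 1.47 m, τ = 105.8 × 1.47 = 155.5 N·m clockwise.
Net moment of the loads = 1190 N·m clockwise.
The upward force F acts at the right end, arm 6.97 m, giving F × 6.97 counterclockwise.
Στ = 0 ⇒ F × 6.97 = 1190 ⇒ F = 1190 / 6.97 = 171 N.

F ≈ 171 N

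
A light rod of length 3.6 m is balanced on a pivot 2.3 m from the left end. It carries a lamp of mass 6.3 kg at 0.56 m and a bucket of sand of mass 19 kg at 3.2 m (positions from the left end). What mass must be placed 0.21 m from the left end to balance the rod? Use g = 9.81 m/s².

m ≈ 2.94 kg

Taking torques about the pivot (at 2.3 m from the left end):
Lamp: 6.3 × 9.81 = 61.8 N down at 0.56 m → arm 1.74 m, τ = 61.8 × 1.74 = 107.5 N·m counterclockwise.
Bucket of sand: 19 × 9.81 = 186.4 N down at 3.2 m → arm 0.9 m, τ = 186.4 × 0.9 = 167.8 N·m clockwise.
Net moment of known loads = 60.3 N·m clockwise.
An unknown mass m at 0.21 m has arm 2.09 m; its moment is m·g·2.09 counterclockwise.
Balancing moments: m × 9.81 × 2.09 = 60.3, giving m = 60.3 / (9.81 × 2.09) = 2.94 kg.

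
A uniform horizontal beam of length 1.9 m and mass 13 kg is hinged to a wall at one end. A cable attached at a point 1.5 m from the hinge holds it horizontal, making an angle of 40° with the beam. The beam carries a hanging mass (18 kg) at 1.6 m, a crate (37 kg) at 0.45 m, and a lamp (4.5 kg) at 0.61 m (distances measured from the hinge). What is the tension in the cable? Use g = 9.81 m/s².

Sum moments about the hinge (the unknown hinge reaction has zero arm there).
Beam weight: 13 × 9.81 = 127.5 N down at 0.95 m → arm 0.95 m, τ = 127.5 × 0.95 = 121.1 N·m clockwise.
Hanging mass: 18 × 9.81 = 176.6 N down at 1.6 m → arm 1.6 m, τ = 176.6 × 1.6 = 282.6 N·m clockwise.
Crate: 37 × 9.81 = 363 N down at 0.45 m → arm 0.45 m, τ = 363 × 0.45 = 163.3 N·m clockwise.
Lamp: 4.5 × 9.81 = 44.15 N down at 0.61 m → arm 0.61 m, τ = 44.15 × 0.61 = 26.93 N·m clockwise.
Total clockwise load moment = 593.9 N·m.
The cable tension T acts at 1.5 m; only its component perpendicular to the beam, T sinθ, produces torque. sin 40° = 0.6428.
Setting net torque to zero: T × 1.5 × 0.6428 = 593.9 → T = 593.9 / 0.9642 = 616 N.

T ≈ 616 N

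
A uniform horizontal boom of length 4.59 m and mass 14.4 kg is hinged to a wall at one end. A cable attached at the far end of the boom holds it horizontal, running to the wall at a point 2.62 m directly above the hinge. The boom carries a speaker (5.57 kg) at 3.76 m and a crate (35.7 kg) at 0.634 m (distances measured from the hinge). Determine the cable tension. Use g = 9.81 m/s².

T ≈ 330 N

About the hinge:
Beam weight: 14.4 × 9.81 = 141.3 N down at 2.295 m → arm 2.295 m, τ = 141.3 × 2.295 = 324.3 N·m clockwise.
Speaker: 5.57 × 9.81 = 54.64 N down at 3.76 m → arm 3.76 m, τ = 54.64 × 3.76 = 205.4 N·m clockwise.
Crate: 35.7 × 9.81 = 350.2 N down at 0.634 m → arm 0.634 m, τ = 350.2 × 0.634 = 222 N·m clockwise.
Total clockwise load moment = 751.7 N·m.
The cable tension T acts at 4.59 m; only its component perpendicular to the boom, T sinθ, produces torque. sinθ = h/√(h²+d²) = 2.62/√(2.62²+4.59²) = 0.4957.
Setting net torque to zero: T × 4.59 × 0.4957 = 751.7 → T = 751.7 / 2.275 = 330 N.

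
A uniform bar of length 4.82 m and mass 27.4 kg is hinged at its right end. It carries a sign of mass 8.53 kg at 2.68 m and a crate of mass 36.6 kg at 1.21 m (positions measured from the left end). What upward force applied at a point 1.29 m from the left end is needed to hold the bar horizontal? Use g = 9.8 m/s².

F ≈ 601 N

Choose the right end as the axis so the unknown pivot reaction has zero arm there.
Beam weight: 27.4 × 9.8 = 268.5 N down at 2.41 m → arm 2.41 m, τ = 268.5 × 2.41 = 647.1 N·m counterclockwise.
Sign: 8.53 × 9.8 = 83.59 N down at 2.68 m → arm 2.14 m, τ = 83.59 × 2.14 = 178.9 N·m counterclockwise.
Crate: 36.6 × 9.8 = 358.7 N down at 1.21 m → arm 3.61 m, τ = 358.7 × 3.61 = 1295 N·m counterclockwise.
Net moment of the loads = 2121 N·m counterclockwise.
The upward force F acts at a point 1.29 m from the left end, arm 3.53 m, giving F × 3.53 clockwise.
Setting net torque to zero: F × 3.53 = 2121 → F = 2121 / 3.53 = 601 N.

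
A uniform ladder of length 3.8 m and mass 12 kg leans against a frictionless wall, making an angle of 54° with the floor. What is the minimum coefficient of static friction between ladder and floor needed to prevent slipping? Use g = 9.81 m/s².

Sum moments about the foot of the ladder (the floor normal and friction both act there and drop out).
Ladder weight 12×9.81 = 117.7 N acts at 1.9 m along the ladder; its horizontal arm is 1.9·cos54° = 1.117 m → τ = 131.5 N·m clockwise.
Wall normal N acts horizontally at the top; its moment arm is the height L sinθ = 3.8·sin54° = 3.074 m, counterclockwise.
Στ = 0 ⇒ N × 3.074 = 131.5 ⇒ N = 42.78 N.
ΣFx = 0 ⇒ f = N_wall = 42.78 N. ΣFy = 0 ⇒ N_floor = 117.7 N.
μ_min = f / N_floor = 42.78 / 117.7 = 0.363.

μ_min ≈ 0.363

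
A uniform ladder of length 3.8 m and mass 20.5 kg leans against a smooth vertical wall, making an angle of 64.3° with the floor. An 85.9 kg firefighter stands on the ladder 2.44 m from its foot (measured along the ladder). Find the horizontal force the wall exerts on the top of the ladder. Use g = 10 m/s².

Take moments about the foot of the ladder.
Ladder weight 20.5×10 = 205 N acts at 1.9 m along the ladder; its horizontal arm is 1.9·cos64.3° = 0.824 m → τ = 168.9 N·m clockwise.
Firefighter: 85.9×10 = 859 N at 2.44 m → arm 1.058 m → τ = 908.8 N·m clockwise.
Wall normal N acts horizontally at the top; its moment arm is the height L sinθ = 3.8·sin64.3° = 3.424 m, counterclockwise.
Στ = 0 ⇒ N × 3.424 = 1078 ⇒ N = 315 N.

N_wall ≈ 315 N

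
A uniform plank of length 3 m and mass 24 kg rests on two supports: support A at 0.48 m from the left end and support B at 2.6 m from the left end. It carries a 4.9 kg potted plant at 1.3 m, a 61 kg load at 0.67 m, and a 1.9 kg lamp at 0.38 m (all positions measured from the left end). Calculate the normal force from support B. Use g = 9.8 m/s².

R_B ≈ 184 N

Taking torques about support A:
Beam weight: 24 × 9.8 = 235.2 N down at 1.5 m → arm 1.02 m, τ = 235.2 × 1.02 = 239.9 N·m clockwise.
Potted plant: 4.9 × 9.8 = 48.02 N down at 1.3 m → arm 0.82 m, τ = 48.02 × 0.82 = 39.38 N·m clockwise.
Load: 61 × 9.8 = 597.8 N down at 0.67 m → arm 0.19 m, τ = 597.8 × 0.19 = 113.6 N·m clockwise.
Lamp: 1.9 × 9.8 = 18.62 N down at 0.38 m → arm 0.1 m, τ = 18.62 × 0.1 = 1.862 N·m counterclockwise.
Net load moment about support A = 391 N·m clockwise.
Reaction R at support B is upward at 2.6 m, arm 2.12 m → moment R × 2.12 counterclockwise.
For rotational equilibrium, R × 2.12 = 391, so R = 184 N.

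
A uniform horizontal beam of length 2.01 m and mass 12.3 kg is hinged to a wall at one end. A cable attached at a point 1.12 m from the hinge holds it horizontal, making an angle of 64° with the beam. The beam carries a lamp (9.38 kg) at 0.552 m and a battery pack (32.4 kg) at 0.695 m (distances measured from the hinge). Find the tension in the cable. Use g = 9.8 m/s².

Take moments about the hinge.
Beam weight: 12.3 × 9.8 = 120.5 N down at 1.005 m → arm 1.005 m, τ = 120.5 × 1.005 = 121.1 N·m clockwise.
Lamp: 9.38 × 9.8 = 91.92 N down at 0.552 m → arm 0.552 m, τ = 91.92 × 0.552 = 50.74 N·m clockwise.
Battery pack: 32.4 × 9.8 = 317.5 N down at 0.695 m → arm 0.695 m, τ = 317.5 × 0.695 = 220.7 N·m clockwise.
Total clockwise load moment = 392.5 N·m.
The cable tension T acts at 1.12 m; only its component perpendicular to the beam, T sinθ, produces torque. sin 64° = 0.8988.
Balancing moments: T × 1.12 × 0.8988 = 392.5, giving T = 392.5 / 1.007 = 390 N.

T ≈ 390 N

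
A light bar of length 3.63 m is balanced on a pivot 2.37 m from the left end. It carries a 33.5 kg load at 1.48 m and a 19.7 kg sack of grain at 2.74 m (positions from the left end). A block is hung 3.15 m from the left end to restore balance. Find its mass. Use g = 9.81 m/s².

m ≈ 28.9 kg

Sum moments about the pivot (at 2.37 m from the left end) (the support reaction has zero arm there).
Load: 33.5 × 9.81 = 328.6 N down at 1.48 m → arm 0.89 m, τ = 328.6 × 0.89 = 292.5 N·m counterclockwise.
Sack of grain: 19.7 × 9.81 = 193.3 N down at 2.74 m → arm 0.37 m, τ = 193.3 × 0.37 = 71.52 N·m clockwise.
Net moment of known loads = 221 N·m counterclockwise.
An unknown mass m at 3.15 m has arm 0.78 m; its moment is m·g·0.78 clockwise.
Setting net torque to zero: m × 9.81 × 0.78 = 221 → m = 221 / (9.81 × 0.78) = 28.9 kg.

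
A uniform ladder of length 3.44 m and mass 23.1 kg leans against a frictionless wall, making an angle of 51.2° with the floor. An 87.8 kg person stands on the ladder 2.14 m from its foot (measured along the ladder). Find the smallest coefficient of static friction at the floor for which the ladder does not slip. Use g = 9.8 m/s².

μ_min ≈ 0.48

Take moments about the foot of the ladder.
Ladder weight 23.1×9.8 = 226.4 N acts at 1.72 m along the ladder; its horizontal arm is 1.72·cos51.2° = 1.078 m → τ = 244.1 N·m clockwise.
Person: 87.8×9.8 = 860.4 N at 2.14 m → arm 1.341 m → τ = 1154 N·m clockwise.
Wall normal N acts horizontally at the top; its moment arm is the height L sinθ = 3.44·sin51.2° = 2.681 m, counterclockwise.
For rotational equilibrium, N × 2.681 = 1398, so N = 521.4 N.
ΣFx = 0 ⇒ f = N_wall = 521.4 N. ΣFy = 0 ⇒ N_floor = 1087 N.
μ_min = f / N_floor = 521.4 / 1087 = 0.48.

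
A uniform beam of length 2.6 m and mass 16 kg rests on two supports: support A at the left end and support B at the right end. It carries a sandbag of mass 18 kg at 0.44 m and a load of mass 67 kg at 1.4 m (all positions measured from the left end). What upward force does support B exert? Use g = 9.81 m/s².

About support A:
Beam weight: 16 × 9.81 = 157 N down at 1.3 m → arm 1.3 m, τ = 157 × 1.3 = 204.1 N·m clockwise.
Sandbag: 18 × 9.81 = 176.6 N down at 0.44 m → arm 0.44 m, τ = 176.6 × 0.44 = 77.7 N·m clockwise.
Load: 67 × 9.81 = 657.3 N down at 1.4 m → arm 1.4 m, τ = 657.3 × 1.4 = 920.2 N·m clockwise.
Net load moment about support A = 1202 N·m clockwise.
Reaction R at support B is upward at 2.6 m, arm 2.6 m → moment R × 2.6 counterclockwise.
Balancing moments: R × 2.6 = 1202, giving R = 462 N.

R_B ≈ 462 N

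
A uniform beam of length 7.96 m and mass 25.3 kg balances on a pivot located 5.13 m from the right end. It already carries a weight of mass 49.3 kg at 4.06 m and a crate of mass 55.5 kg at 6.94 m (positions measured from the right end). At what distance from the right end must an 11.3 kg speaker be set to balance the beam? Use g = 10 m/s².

x ≈ 3.48 m from the right end

Choose the pivot (at 5.13 m from the right end) as the axis so the support reaction has zero arm there.
Beam weight: 25.3 × 10 = 253 N down at 3.98 m → arm 1.15 m, τ = 253 × 1.15 = 290.9 N·m clockwise.
Weight: 49.3 × 10 = 493 N down at 4.06 m → arm 1.07 m, τ = 493 × 1.07 = 527.5 N·m clockwise.
Crate: 55.5 × 10 = 555 N down at 6.94 m → arm 1.81 m, τ = 555 × 1.81 = 1005 N·m counterclockwise.
Net moment of existing loads = 186.6 N·m counterclockwise.
The speaker weighs 11.3 × 10 = 113 N and must supply an equal clockwise moment, so its lever arm about the pivot is 186.6 / 113 = 1.65 m.
That puts it at 5.13 − 1.65 = 3.48 m from the right end.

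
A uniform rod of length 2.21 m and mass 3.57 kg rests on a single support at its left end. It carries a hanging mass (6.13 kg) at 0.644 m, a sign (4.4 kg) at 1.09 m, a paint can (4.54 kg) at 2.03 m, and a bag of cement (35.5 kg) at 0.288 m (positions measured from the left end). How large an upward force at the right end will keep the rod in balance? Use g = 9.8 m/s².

Sum moments about the left end (the unknown pivot reaction has zero arm there).
Beam weight: 3.57 × 9.8 = 34.99 N down at 1.105 m → arm 1.105 m, τ = 34.99 × 1.105 = 38.66 N·m clockwise.
Hanging mass: 6.13 × 9.8 = 60.07 N down at 0.644 m → arm 0.644 m, τ = 60.07 × 0.644 = 38.69 N·m clockwise.
Sign: 4.4 × 9.8 = 43.12 N down at 1.09 m → arm 1.09 m, τ = 43.12 × 1.09 = 47 N·m clockwise.
Paint can: 4.54 × 9.8 = 44.49 N down at 2.03 m → arm 2.03 m, τ = 44.49 × 2.03 = 90.31 N·m clockwise.
Bag of cement: 35.5 × 9.8 = 347.9 N down at 0.288 m → arm 0.288 m, τ = 347.9 × 0.288 = 100.2 N·m clockwise.
Net moment of the loads = 314.9 N·m clockwise.
The upward force F acts at the right end, arm 2.21 m, giving F × 2.21 counterclockwise.
Setting net torque to zero: F × 2.21 = 314.9 → F = 314.9 / 2.21 = 142 N.

F ≈ 142 N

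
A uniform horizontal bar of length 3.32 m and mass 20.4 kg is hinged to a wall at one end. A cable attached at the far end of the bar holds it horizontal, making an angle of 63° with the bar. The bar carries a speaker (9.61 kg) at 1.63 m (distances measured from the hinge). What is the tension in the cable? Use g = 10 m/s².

Taking torques about the hinge:
Beam weight: 20.4 × 10 = 204 N down at 1.66 m → arm 1.66 m, τ = 204 × 1.66 = 338.6 N·m clockwise.
Speaker: 9.61 × 10 = 96.1 N down at 1.63 m → arm 1.63 m, τ = 96.1 × 1.63 = 156.6 N·m clockwise.
Total clockwise load moment = 495.2 N·m.
The cable tension T acts at 3.32 m; only its component perpendicular to the bar, T sinθ, produces torque. sin 63° = 0.891.
Setting net torque to zero: T × 3.32 × 0.891 = 495.2 → T = 495.2 / 2.958 = 167 N.

T ≈ 167 N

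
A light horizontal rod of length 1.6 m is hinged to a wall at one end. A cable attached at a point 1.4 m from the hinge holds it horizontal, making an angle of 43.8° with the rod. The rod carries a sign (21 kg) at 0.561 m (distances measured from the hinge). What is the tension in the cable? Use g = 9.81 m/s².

T ≈ 119 N

Taking torques about the hinge:
Sign: 21 × 9.81 = 206 N down at 0.561 m → arm 0.561 m, τ = 206 × 0.561 = 115.6 N·m clockwise.
Total clockwise load moment = 115.6 N·m.
The cable tension T acts at 1.4 m; only its component perpendicular to the rod, T sinθ, produces torque. sin 43.8° = 0.6921.
For rotational equilibrium, T × 1.4 × 0.6921 = 115.6, so T = 115.6 / 0.9689 = 119 N.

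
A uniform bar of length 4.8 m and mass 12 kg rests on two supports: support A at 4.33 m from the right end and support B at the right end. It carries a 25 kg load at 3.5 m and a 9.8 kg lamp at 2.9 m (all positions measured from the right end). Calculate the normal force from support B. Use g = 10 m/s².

R_B ≈ 134 N

Take moments about support A.
Beam weight: 12 × 10 = 120 N down at 2.4 m → arm 1.93 m, τ = 120 × 1.93 = 231.6 N·m clockwise.
Load: 25 × 10 = 250 N down at 3.5 m → arm 0.83 m, τ = 250 × 0.83 = 207.5 N·m clockwise.
Lamp: 9.8 × 10 = 98 N down at 2.9 m → arm 1.43 m, τ = 98 × 1.43 = 140.1 N·m clockwise.
Net load moment about support A = 579.2 N·m clockwise.
Reaction R at support B is upward at 0 m, arm 4.33 m → moment R × 4.33 counterclockwise.
Setting net torque to zero: R × 4.33 = 579.2 → R = 134 N.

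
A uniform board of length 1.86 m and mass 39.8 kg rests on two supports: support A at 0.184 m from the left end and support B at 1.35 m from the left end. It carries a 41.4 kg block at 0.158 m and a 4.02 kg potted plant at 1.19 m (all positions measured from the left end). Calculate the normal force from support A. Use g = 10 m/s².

Take moments about support B.
Beam weight: 39.8 × 10 = 398 N down at 0.93 m → arm 0.42 m, τ = 398 × 0.42 = 167.2 N·m counterclockwise.
Block: 41.4 × 10 = 414 N down at 0.158 m → arm 1.192 m, τ = 414 × 1.192 = 493.5 N·m counterclockwise.
Potted plant: 4.02 × 10 = 40.2 N down at 1.19 m → arm 0.16 m, τ = 40.2 × 0.16 = 6.432 N·m counterclockwise.
Net load moment about support B = 667.1 N·m counterclockwise.
Reaction R at support A is upward at 0.184 m, arm 1.166 m → moment R × 1.166 clockwise.
For rotational equilibrium, R × 1.166 = 667.1, so R = 572 N.

R_A ≈ 572 N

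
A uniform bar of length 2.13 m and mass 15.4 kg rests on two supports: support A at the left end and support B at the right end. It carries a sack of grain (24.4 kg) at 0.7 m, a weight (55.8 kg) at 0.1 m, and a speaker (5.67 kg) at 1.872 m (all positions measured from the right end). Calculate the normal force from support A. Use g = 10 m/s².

R_A ≈ 233 N

Taking torques about support B:
Beam weight: 15.4 × 10 = 154 N down at 1.065 m → arm 1.065 m, τ = 154 × 1.065 = 164 N·m counterclockwise.
Sack of grain: 24.4 × 10 = 244 N down at 0.7 m → arm 0.7 m, τ = 244 × 0.7 = 170.8 N·m counterclockwise.
Weight: 55.8 × 10 = 558 N down at 0.1 m → arm 0.1 m, τ = 558 × 0.1 = 55.8 N·m counterclockwise.
Speaker: 5.67 × 10 = 56.7 N down at 1.872 m → arm 1.872 m, τ = 56.7 × 1.872 = 106.1 N·m counterclockwise.
Net load moment about support B = 496.7 N·m counterclockwise.
Reaction R at support A is upward at 2.13 m, arm 2.13 m → moment R × 2.13 clockwise.
Setting net torque to zero: R × 2.13 = 496.7 → R = 233 N.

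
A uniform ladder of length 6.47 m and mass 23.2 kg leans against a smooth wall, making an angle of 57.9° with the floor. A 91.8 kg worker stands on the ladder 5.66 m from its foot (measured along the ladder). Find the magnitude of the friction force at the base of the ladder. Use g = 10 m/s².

Taking torques about the foot of the ladder:
Ladder weight 23.2×10 = 232 N acts at 3.235 m along the ladder; its horizontal arm is 3.235·cos57.9° = 1.719 m → τ = 398.8 N·m clockwise.
Worker: 91.8×10 = 918 N at 5.66 m → arm 3.008 m → τ = 2761 N·m clockwise.
Wall normal N acts horizontally at the top; its moment arm is the height L sinθ = 6.47·sin57.9° = 5.481 m, counterclockwise.
Setting net torque to zero: N × 5.481 = 3160 → N = 577 N.
ΣFx = 0: friction at the foot balances the wall's push, so f = N_wall = 577 N.

f ≈ 577 N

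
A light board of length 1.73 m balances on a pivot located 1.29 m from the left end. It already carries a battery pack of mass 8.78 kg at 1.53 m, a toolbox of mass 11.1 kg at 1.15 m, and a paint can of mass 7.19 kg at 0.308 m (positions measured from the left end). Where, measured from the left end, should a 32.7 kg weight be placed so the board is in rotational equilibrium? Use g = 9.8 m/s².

x ≈ 1.49 m from the left end

Take moments about the pivot (at 1.29 m from the left end).
Battery pack: 8.78 × 9.8 = 86.04 N down at 1.53 m → arm 0.24 m, τ = 86.04 × 0.24 = 20.65 N·m clockwise.
Toolbox: 11.1 × 9.8 = 108.8 N down at 1.15 m → arm 0.14 m, τ = 108.8 × 0.14 = 15.23 N·m counterclockwise.
Paint can: 7.19 × 9.8 = 70.46 N down at 0.308 m → arm 0.982 m, τ = 70.46 × 0.982 = 69.19 N·m counterclockwise.
Net moment of existing loads = 63.77 N·m counterclockwise.
The weight weighs 32.7 × 9.8 = 320.5 N and must supply an equal clockwise moment, so its lever arm about the pivot is 63.77 / 320.5 = 0.199 m.
That puts it at 1.29 + 0.199 = 1.49 m from the left end.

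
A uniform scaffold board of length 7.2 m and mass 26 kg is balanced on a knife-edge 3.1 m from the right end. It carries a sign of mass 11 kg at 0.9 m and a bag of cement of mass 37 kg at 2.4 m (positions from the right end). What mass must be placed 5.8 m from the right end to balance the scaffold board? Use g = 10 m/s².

m ≈ 13.7 kg

About the knife-edge (at 3.1 m from the right end):
Beam weight: 26 × 10 = 260 N down at 3.6 m → arm 0.5 m, τ = 260 × 0.5 = 130 N·m counterclockwise.
Sign: 11 × 10 = 110 N down at 0.9 m → arm 2.2 m, τ = 110 × 2.2 = 242 N·m clockwise.
Bag of cement: 37 × 10 = 370 N down at 2.4 m → arm 0.7 m, τ = 370 × 0.7 = 259 N·m clockwise.
Net moment of known loads = 371 N·m clockwise.
An unknown mass m at 5.8 m has arm 2.7 m; its moment is m·g·2.7 counterclockwise.
Setting net torque to zero: m × 10 × 2.7 = 371 → m = 371 / (10 × 2.7) = 13.7 kg.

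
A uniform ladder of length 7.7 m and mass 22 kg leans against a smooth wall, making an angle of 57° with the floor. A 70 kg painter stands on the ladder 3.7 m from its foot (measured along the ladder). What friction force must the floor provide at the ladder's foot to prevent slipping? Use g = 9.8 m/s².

Taking torques about the foot of the ladder:
Ladder weight 22×9.8 = 215.6 N acts at 3.85 m along the ladder; its horizontal arm is 3.85·cos57° = 2.097 m → τ = 452.1 N·m clockwise.
Painter: 70×9.8 = 686 N at 3.7 m → arm 2.015 m → τ = 1382 N·m clockwise.
Wall normal N acts horizontally at the top; its moment arm is the height L sinθ = 7.7·sin57° = 6.458 m, counterclockwise.
Balancing moments: N × 6.458 = 1834, giving N = 284 N.
ΣFx = 0: friction at the foot balances the wall's push, so f = N_wall = 284 N.

f ≈ 284 N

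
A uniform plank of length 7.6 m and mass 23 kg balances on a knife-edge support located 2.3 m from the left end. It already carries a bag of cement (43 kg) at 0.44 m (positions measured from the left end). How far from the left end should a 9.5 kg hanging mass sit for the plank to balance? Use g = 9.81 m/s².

Sum moments about the knife-edge support (at 2.3 m from the left end) (the support reaction has zero arm there).
Beam weight: 23 × 9.81 = 225.6 N down at 3.8 m → arm 1.5 m, τ = 225.6 × 1.5 = 338.4 N·m clockwise.
Bag of cement: 43 × 9.81 = 421.8 N down at 0.44 m → arm 1.86 m, τ = 421.8 × 1.86 = 784.5 N·m counterclockwise.
Net moment of existing loads = 446.1 N·m counterclockwise.
The hanging mass weighs 9.5 × 9.81 = 93.2 N and must supply an equal clockwise moment, so its lever arm about the knife-edge support is 446.1 / 93.2 = 4.79 m.
That puts it at 2.3 + 4.79 = 7.09 m from the left end.

x ≈ 7.09 m from the left end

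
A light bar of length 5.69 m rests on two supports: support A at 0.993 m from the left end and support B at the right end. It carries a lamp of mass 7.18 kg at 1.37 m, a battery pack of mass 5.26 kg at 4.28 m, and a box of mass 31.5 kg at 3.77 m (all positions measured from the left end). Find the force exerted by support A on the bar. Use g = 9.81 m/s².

R_A ≈ 207 N

Choose support B as the axis so its reaction then has zero moment arm.
Lamp: 7.18 × 9.81 = 70.44 N down at 1.37 m → arm 4.32 m, τ = 70.44 × 4.32 = 304.3 N·m counterclockwise.
Battery pack: 5.26 × 9.81 = 51.6 N down at 4.28 m → arm 1.41 m, τ = 51.6 × 1.41 = 72.76 N·m counterclockwise.
Box: 31.5 × 9.81 = 309 N down at 3.77 m → arm 1.92 m, τ = 309 × 1.92 = 593.3 N·m counterclockwise.
Net load moment about support B = 970.4 N·m counterclockwise.
Reaction R at support A is upward at 0.993 m, arm 4.697 m → moment R × 4.697 clockwise.
Setting net torque to zero: R × 4.697 = 970.4 → R = 207 N.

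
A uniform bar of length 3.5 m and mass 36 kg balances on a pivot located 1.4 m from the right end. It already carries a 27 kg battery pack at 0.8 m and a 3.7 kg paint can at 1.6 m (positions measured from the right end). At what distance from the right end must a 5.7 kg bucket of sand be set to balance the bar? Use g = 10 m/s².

Taking torques about the pivot (at 1.4 m from the right end):
Beam weight: 36 × 10 = 360 N down at 1.75 m → arm 0.35 m, τ = 360 × 0.35 = 126 N·m counterclockwise.
Battery pack: 27 × 10 = 270 N down at 0.8 m → arm 0.6 m, τ = 270 × 0.6 = 162 N·m clockwise.
Paint can: 3.7 × 10 = 37 N down at 1.6 m → arm 0.2 m, τ = 37 × 0.2 = 7.4 N·m counterclockwise.
Net moment of existing loads = 28.6 N·m clockwise.
The bucket of sand weighs 5.7 × 10 = 57 N and must supply an equal counterclockwise moment, so its lever arm about the pivot is 28.6 / 57 = 0.502 m.
That puts it at 1.4 + 0.502 = 1.9 m from the right end.

x ≈ 1.9 m from the right end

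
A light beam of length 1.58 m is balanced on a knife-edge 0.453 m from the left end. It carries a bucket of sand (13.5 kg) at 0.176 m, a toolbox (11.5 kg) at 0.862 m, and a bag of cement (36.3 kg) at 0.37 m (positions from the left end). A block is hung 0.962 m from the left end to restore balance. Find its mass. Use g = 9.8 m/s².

m ≈ 4.03 kg

Take moments about the knife-edge (at 0.453 m from the left end).
Bucket of sand: 13.5 × 9.8 = 132.3 N down at 0.176 m → arm 0.277 m, τ = 132.3 × 0.277 = 36.65 N·m counterclockwise.
Toolbox: 11.5 × 9.8 = 112.7 N down at 0.862 m → arm 0.409 m, τ = 112.7 × 0.409 = 46.09 N·m clockwise.
Bag of cement: 36.3 × 9.8 = 355.7 N down at 0.37 m → arm 0.083 m, τ = 355.7 × 0.083 = 29.52 N·m counterclockwise.
Net moment of known loads = 20.08 N·m counterclockwise.
An unknown mass m at 0.962 m has arm 0.509 m; its moment is m·g·0.509 clockwise.
Στ = 0 ⇒ m × 9.8 × 0.509 = 20.08 ⇒ m = 20.08 / (9.8 × 0.509) = 4.03 kg.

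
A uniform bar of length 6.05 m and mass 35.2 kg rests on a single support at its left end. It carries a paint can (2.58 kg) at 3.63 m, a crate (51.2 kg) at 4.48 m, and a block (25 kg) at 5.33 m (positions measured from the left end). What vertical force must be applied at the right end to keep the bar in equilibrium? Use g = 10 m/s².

F ≈ 791 N

About the left end:
Beam weight: 35.2 × 10 = 352 N down at 3.025 m → arm 3.025 m, τ = 352 × 3.025 = 1065 N·m clockwise.
Paint can: 2.58 × 10 = 25.8 N down at 3.63 m → arm 3.63 m, τ = 25.8 × 3.63 = 93.65 N·m clockwise.
Crate: 51.2 × 10 = 512 N down at 4.48 m → arm 4.48 m, τ = 512 × 4.48 = 2294 N·m clockwise.
Block: 25 × 10 = 250 N down at 5.33 m → arm 5.33 m, τ = 250 × 5.33 = 1332 N·m clockwise.
Net moment of the loads = 4785 N·m clockwise.
The upward force F acts at the right end, arm 6.05 m, giving F × 6.05 counterclockwise.
For rotational equilibrium, F × 6.05 = 4785, so F = 4785 / 6.05 = 791 N.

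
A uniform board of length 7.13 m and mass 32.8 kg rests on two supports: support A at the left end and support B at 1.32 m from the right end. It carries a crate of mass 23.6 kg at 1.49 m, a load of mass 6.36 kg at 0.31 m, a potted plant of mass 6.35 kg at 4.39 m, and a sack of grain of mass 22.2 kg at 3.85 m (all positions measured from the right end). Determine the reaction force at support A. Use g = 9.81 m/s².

About support B:
Beam weight: 32.8 × 9.81 = 321.8 N down at 3.565 m → arm 2.245 m, τ = 321.8 × 2.245 = 722.4 N·m counterclockwise.
Crate: 23.6 × 9.81 = 231.5 N down at 1.49 m → arm 0.17 m, τ = 231.5 × 0.17 = 39.36 N·m counterclockwise.
Load: 6.36 × 9.81 = 62.39 N down at 0.31 m → arm 1.01 m, τ = 62.39 × 1.01 = 63.01 N·m clockwise.
Potted plant: 6.35 × 9.81 = 62.29 N down at 4.39 m → arm 3.07 m, τ = 62.29 × 3.07 = 191.2 N·m counterclockwise.
Sack of grain: 22.2 × 9.81 = 217.8 N down at 3.85 m → arm 2.53 m, τ = 217.8 × 2.53 = 551 N·m counterclockwise.
Net load moment about support B = 1441 N·m counterclockwise.
Reaction R at support A is upward at 7.13 m, arm 5.81 m → moment R × 5.81 clockwise.
Στ = 0 ⇒ R × 5.81 = 1441 ⇒ R = 248 N.

R_A ≈ 248 N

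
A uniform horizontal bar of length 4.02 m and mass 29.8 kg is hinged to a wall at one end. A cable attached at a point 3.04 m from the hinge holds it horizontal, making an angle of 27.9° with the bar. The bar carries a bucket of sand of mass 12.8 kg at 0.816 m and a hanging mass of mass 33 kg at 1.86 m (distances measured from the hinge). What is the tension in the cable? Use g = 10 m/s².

Sum moments about the hinge (the unknown hinge reaction has zero arm there).
Beam weight: 29.8 × 10 = 298 N down at 2.01 m → arm 2.01 m, τ = 298 × 2.01 = 599 N·m clockwise.
Bucket of sand: 12.8 × 10 = 128 N down at 0.816 m → arm 0.816 m, τ = 128 × 0.816 = 104.4 N·m clockwise.
Hanging mass: 33 × 10 = 330 N down at 1.86 m → arm 1.86 m, τ = 330 × 1.86 = 613.8 N·m clockwise.
Total clockwise load moment = 1317 N·m.
The cable tension T acts at 3.04 m; only its component perpendicular to the bar, T sinθ, produces torque. sin 27.9° = 0.4679.
Στ = 0 ⇒ T × 3.04 × 0.4679 = 1317 ⇒ T = 1317 / 1.422 = 926 N.

T ≈ 926 N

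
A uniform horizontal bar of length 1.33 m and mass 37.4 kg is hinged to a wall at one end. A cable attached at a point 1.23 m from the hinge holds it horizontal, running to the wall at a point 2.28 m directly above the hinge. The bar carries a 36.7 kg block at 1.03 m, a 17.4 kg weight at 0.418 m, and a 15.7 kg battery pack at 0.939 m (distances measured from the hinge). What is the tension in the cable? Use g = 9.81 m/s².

T ≈ 767 N

Taking torques about the hinge:
Beam weight: 37.4 × 9.81 = 366.9 N down at 0.665 m → arm 0.665 m, τ = 366.9 × 0.665 = 244 N·m clockwise.
Block: 36.7 × 9.81 = 360 N down at 1.03 m → arm 1.03 m, τ = 360 × 1.03 = 370.8 N·m clockwise.
Weight: 17.4 × 9.81 = 170.7 N down at 0.418 m → arm 0.418 m, τ = 170.7 × 0.418 = 71.35 N·m clockwise.
Battery pack: 15.7 × 9.81 = 154 N down at 0.939 m → arm 0.939 m, τ = 154 × 0.939 = 144.6 N·m clockwise.
Total clockwise load moment = 830.8 N·m.
The cable tension T acts at 1.23 m; only its component perpendicular to the bar, T sinθ, produces torque. sinθ = h/√(h²+d²) = 2.28/√(2.28²+1.23²) = 0.8801.
Balancing moments: T × 1.23 × 0.8801 = 830.8, giving T = 830.8 / 1.083 = 767 N.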